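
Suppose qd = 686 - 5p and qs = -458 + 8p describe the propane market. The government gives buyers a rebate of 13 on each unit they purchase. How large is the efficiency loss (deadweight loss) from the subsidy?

Deadweight loss = 260

Pre-subsidy: 686 - 5p = -458 + 8p gives p* = 88, q* = 246.
With the rebate, buyers effectively pay pb = ps − 13, where ps is the price sellers receive.
Demand in terms of ps becomes qd = 686 − 5(ps − 13) = 751 - 5ps. Setting this equal to supply: 751 - 5ps = -458 + 8ps, so ps = 93.
Buyers pay pb = 93 − 13 = 80; q' = -458 + 8·93 = 286.
The subsidy expands output by 286 − 246 = 40 past the efficient level; on those units the gap between marginal cost and willingness to pay runs from 0 up to 13.
DWL = ½ × 13 × 40 = 260.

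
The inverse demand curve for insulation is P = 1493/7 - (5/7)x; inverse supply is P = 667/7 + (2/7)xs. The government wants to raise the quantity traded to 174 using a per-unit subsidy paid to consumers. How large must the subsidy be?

At x = 174, from the demand curve buyers pay Pb = 1493/7 − (5/7)·174 = 89; from the supply curve sellers need Ps = 667/7 + (2/7)·174 = 145.
The subsidy must fill the gap: s = Ps − Pb = 145 − 89 = 56.

Required subsidy s = 56 per unit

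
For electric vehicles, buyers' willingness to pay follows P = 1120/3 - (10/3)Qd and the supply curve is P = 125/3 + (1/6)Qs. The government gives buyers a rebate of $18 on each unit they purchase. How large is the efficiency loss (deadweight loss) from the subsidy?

Pre-subsidy: 1120/3 - (10/3)Q = 125/3 + (1/6)Q gives Q* = 1990/21 and P* = 3620/63.
With the rebate, buyers effectively pay Pb = Ps − 18, where Ps is the price sellers receive.
On the curves, Pb = 1120/3 - (10/3)Q and Ps = 125/3 + (1/6)Q; the wedge Ps − Pb = 18 gives 125/3 + (1/6)Q − (1120/3 - (10/3)Q) = 18, so Q' = 2098/21.
Then Pb = 1120/3 − (10/3)·(2098/21) = 2540/63 and Ps = 125/3 + (1/6)·(2098/21) = 3674/63.
The subsidy expands output by 2098/21 − 1990/21 = 36/7 past the efficient level; on those units the gap between marginal cost and willingness to pay runs from 0 up to 18.
DWL = ½ × 18 × 36/7 = 324/7.

Deadweight loss = 324/7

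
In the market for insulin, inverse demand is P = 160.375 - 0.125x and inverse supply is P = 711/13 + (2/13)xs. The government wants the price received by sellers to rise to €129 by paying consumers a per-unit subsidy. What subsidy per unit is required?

At a seller price of 129, quantity supplied is -355.5 + 6.5·129 = 483.
Buyers absorb 483 only when they pay Pb = 160.375 − 0.125·483 = 100.
s = Ps − Pb = 129 − 100 = 29.

Required subsidy s = €29 per unit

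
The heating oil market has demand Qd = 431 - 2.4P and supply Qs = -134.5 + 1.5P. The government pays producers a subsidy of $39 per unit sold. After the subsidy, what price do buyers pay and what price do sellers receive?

Pre-subsidy: 431 - 2.4P = -134.5 + 1.5P gives P* = 145, Q* = 83.
With the subsidy, sellers receive Ps = Pb + 39 for each unit, where Pb is the price buyers pay.
Supply in terms of Pb becomes Qs = -134.5 + 1.5(Pb + 39) = -76 + 1.5Pb. Setting this equal to demand: 431 - 2.4Pb = -76 + 1.5Pb, so Pb = 130.
Sellers receive Ps = 130 + 39 = 169; Q' = 431 − 2.4·130 = 119.

Buyers pay $130; sellers receive $169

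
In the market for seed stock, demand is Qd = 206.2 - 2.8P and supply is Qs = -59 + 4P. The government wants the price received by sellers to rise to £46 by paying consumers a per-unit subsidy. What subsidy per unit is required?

At a seller price of 46, quantity supplied is -59 + 4·46 = 125.
Buyers absorb 125 only when they pay Pb with 206.2 − 2.8·Pb = 125, i.e. Pb = 29.
s = Ps − Pb = 46 − 29 = 17.

Required subsidy s = £17 per unit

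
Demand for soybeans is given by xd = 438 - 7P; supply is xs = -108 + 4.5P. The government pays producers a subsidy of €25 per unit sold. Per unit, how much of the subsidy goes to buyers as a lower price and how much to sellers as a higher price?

Pre-subsidy: 438 - 7P = -108 + 4.5P gives P* = 1092/23, x* = 2430/23.
With the subsidy, sellers receive Ps = Pb + 25 for each unit, where Pb is the price buyers pay.
Supply in terms of Pb becomes xs = -108 + 4.5(Pb + 25) = 4.5 + 4.5Pb. Setting this equal to demand: 438 - 7Pb = 4.5 + 4.5Pb, so Pb = 867/23.
Sellers receive Ps = 867/23 + 25 = 1442/23; x' = 438 − 7·(867/23) = 4005/23.
Buyers' price falls by P* − Pb = 1092/23 − 867/23 = 225/23; sellers' price rises by Ps − P* = 1442/23 − 1092/23 = 350/23.

Buyers gain 225/23 per unit; sellers gain 350/23 per unit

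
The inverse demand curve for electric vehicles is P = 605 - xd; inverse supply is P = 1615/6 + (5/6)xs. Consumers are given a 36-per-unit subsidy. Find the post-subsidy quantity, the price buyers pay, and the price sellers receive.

x' = 2231/11; buyers pay 4424/11; sellers receive 4820/11

Pre-subsidy: 605 - x = 1615/6 + (5/6)x gives x* = 2015/11 and P* = 4640/11.
With the rebate, buyers effectively pay Pb = Ps − 36, where Ps is the price sellers receive.
On the curves, Pb = 605 - x and Ps = 1615/6 + (5/6)x; the wedge Ps − Pb = 36 gives 1615/6 + (5/6)x − (605 - x) = 36, so x' = 2231/11.
Then Pb = 605 − 1·(2231/11) = 4424/11 and Ps = 1615/6 + (5/6)·(2231/11) = 4820/11.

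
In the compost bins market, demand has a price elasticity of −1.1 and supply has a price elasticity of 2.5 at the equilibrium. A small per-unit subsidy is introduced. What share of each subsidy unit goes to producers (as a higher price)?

Producer share = 11/36

For a small subsidy around the equilibrium, the benefit split depends on the relative slopes, which at a point are proportional to the elasticities.
Buyer share = εs/(εs + |εd|) = 2.5/(2.5 + 1.1) = 25/36; seller share = |εd|/(εs + |εd|) = 11/36.
So producers capture 11/36 of the subsidy.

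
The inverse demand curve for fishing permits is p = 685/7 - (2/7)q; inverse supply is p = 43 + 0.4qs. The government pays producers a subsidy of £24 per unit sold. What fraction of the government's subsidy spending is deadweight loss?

DWL / government spending = 7/46

Pre-subsidy: 685/7 - (2/7)q = 43 + 0.4q gives q* = 80 and p* = 75.
With the subsidy, sellers receive ps = pb + 24 for each unit, where pb is the price buyers pay.
On the curves, pb = 685/7 - (2/7)q and ps = 43 + 0.4q; the wedge ps − pb = 24 gives 43 + 0.4q − (685/7 - (2/7)q) = 24, so q' = 115.
Then pb = 685/7 − (2/7)·115 = 65 and ps = 43 + 0.4·115 = 89.
ΔCS = ½(80 + 115)(75 − 65) = 975; ΔPS = ½(80 + 115)(89 − 75) = 1365.
Government spending = 24 × 115 = 2760.
DWL = ½ × 24 × (115 − 80) = 420; fraction = 420 / 2760 = 7/46.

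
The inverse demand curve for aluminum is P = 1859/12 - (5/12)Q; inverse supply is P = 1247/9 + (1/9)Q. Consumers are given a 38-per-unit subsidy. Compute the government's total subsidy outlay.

Pre-subsidy: 1859/12 - (5/12)Q = 1247/9 + (1/9)Q gives Q* = 31 and P* = 142.
With the rebate, buyers effectively pay Pb = Ps − 38, where Ps is the price sellers receive.
On the curves, Pb = 1859/12 - (5/12)Q and Ps = 1247/9 + (1/9)Q; the wedge Ps − Pb = 38 gives 1247/9 + (1/9)Q − (1859/12 - (5/12)Q) = 38, so Q' = 103.
Then Pb = 1859/12 − (5/12)·103 = 112 and Ps = 1247/9 + (1/9)·103 = 150.
Government outlay = subsidy × quantity = 38 × 103 = 3914.

Government cost = 3914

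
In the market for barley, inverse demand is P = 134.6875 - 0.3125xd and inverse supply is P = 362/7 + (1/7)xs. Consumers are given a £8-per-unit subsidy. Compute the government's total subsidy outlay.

Pre-subsidy: 134.6875 - 0.3125x = 362/7 + (1/7)x gives x* = 9293/51 and P* = 3965/51.
With the rebate, buyers effectively pay Pb = Ps − 8, where Ps is the price sellers receive.
On the curves, Pb = 134.6875 - 0.3125x and Ps = 362/7 + (1/7)x; the wedge Ps − Pb = 8 gives 362/7 + (1/7)x − (134.6875 - 0.3125x) = 8, so x' = 10189/51.
Then Pb = 134.6875 − 0.3125·(10189/51) = 3685/51 and Ps = 362/7 + (1/7)·(10189/51) = 4093/51.
Government outlay = subsidy × quantity = 8 × 10189/51 = 81512/51.

Government cost = 81512/51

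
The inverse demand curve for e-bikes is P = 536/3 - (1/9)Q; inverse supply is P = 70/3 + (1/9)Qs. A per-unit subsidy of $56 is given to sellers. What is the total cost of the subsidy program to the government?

Pre-subsidy: 536/3 - (1/9)Q = 70/3 + (1/9)Q gives Q* = 699 and P* = 101.
With the subsidy, sellers receive Ps = Pb + 56 for each unit, where Pb is the price buyers pay.
On the curves, Pb = 536/3 - (1/9)Q and Ps = 70/3 + (1/9)Q; the wedge Ps − Pb = 56 gives 70/3 + (1/9)Q − (536/3 - (1/9)Q) = 56, so Q' = 951.
Then Pb = 536/3 − (1/9)·951 = 73 and Ps = 70/3 + (1/9)·951 = 129.
Government outlay = subsidy × quantity = 56 × 951 = 53256.

Government cost = $53256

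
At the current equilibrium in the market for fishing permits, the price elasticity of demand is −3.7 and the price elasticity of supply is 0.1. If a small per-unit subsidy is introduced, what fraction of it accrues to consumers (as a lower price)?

For a small subsidy around the equilibrium, the benefit split depends on the relative slopes, which at a point are proportional to the elasticities.
Buyer share = εs/(εs + |εd|) = 0.1/(0.1 + 3.7) = 1/38; seller share = |εd|/(εs + |εd|) = 37/38.

Consumer share = 1/38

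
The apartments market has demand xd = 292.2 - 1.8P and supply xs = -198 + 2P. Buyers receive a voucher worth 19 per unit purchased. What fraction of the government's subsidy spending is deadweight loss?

DWL / government spending = 3/26

Pre-subsidy: 292.2 - 1.8P = -198 + 2P gives P* = 129, x* = 60.
With the rebate, buyers effectively pay Pb = Ps − 19, where Ps is the price sellers receive.
Demand in terms of Ps becomes xd = 292.2 − 1.8(Ps − 19) = 326.4 - 1.8Ps. Setting this equal to supply: 326.4 - 1.8Ps = -198 + 2Ps, so Ps = 138.
Buyers pay Pb = 138 − 19 = 119; x' = -198 + 2·138 = 78.
ΔCS = ½(60 + 78)(129 − 119) = 690; ΔPS = ½(60 + 78)(138 − 129) = 621.
Government spending = 19 × 78 = 1482.
DWL = ½ × 19 × (78 − 60) = 171; fraction = 171 / 1482 = 3/26.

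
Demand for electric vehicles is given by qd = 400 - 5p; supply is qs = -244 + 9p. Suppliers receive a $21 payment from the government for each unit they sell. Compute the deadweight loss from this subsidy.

Pre-subsidy: 400 - 5p = -244 + 9p gives p* = 46, q* = 170.
With the subsidy, sellers receive ps = pb + 21 for each unit, where pb is the price buyers pay.
Supply in terms of pb becomes qs = -244 + 9(pb + 21) = -55 + 9pb. Setting this equal to demand: 400 - 5pb = -55 + 9pb, so pb = 32.5.
Sellers receive ps = 32.5 + 21 = 53.5; q' = 400 − 5·32.5 = 237.5.
The subsidy expands output by 237.5 − 170 = 67.5 past the efficient level; on those units the gap between marginal cost and willingness to pay runs from 0 up to 21.
DWL = ½ × 21 × 67.5 = 708.75.

Deadweight loss = $708.75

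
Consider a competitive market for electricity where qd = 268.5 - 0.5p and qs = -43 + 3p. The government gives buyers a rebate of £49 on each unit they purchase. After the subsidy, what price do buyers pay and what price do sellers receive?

Pre-subsidy: 268.5 - 0.5p = -43 + 3p gives p* = 89, q* = 224.
With the rebate, buyers effectively pay pb = ps − 49, where ps is the price sellers receive.
Demand in terms of ps becomes qd = 268.5 − 0.5(ps − 49) = 293 - 0.5ps. Setting this equal to supply: 293 - 0.5ps = -43 + 3ps, so ps = 96.
Buyers pay pb = 96 − 49 = 47; q' = -43 + 3·96 = 245.

Buyers pay £47; sellers receive £96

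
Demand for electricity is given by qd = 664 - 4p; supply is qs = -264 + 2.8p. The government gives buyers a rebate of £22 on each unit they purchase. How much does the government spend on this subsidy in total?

Pre-subsidy: 664 - 4p = -264 + 2.8p gives p* = 2320/17, q* = 2008/17.
With the rebate, buyers effectively pay pb = ps − 22, where ps is the price sellers receive.
Demand in terms of ps becomes qd = 664 − 4(ps − 22) = 752 - 4ps. Setting this equal to supply: 752 - 4ps = -264 + 2.8ps, so ps = 2540/17.
Buyers pay pb = 2540/17 − 22 = 2166/17; q' = -264 + 2.8·(2540/17) = 2624/17.
Government outlay = subsidy × quantity = 22 × 2624/17 = 57728/17.

Government cost = 57728/17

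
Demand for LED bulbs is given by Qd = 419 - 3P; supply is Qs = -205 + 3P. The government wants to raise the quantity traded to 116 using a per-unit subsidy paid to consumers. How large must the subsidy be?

Required subsidy s = 6 per unit

At Q = 116, invert demand for the buyer price: Pb = (419 − 116)/3 = 101; invert supply for the seller price: Ps = (116 − (-205))/3 = 107.
The subsidy must fill the gap: s = Ps − Pb = 107 − 101 = 6.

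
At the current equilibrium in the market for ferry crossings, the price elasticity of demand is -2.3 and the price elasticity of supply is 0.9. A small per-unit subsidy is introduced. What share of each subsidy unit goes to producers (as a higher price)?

For a small subsidy around the equilibrium, the benefit split depends on the relative slopes, which at a point are proportional to the elasticities.
Buyer share = εs/(εs + |εd|) = 0.9/(0.9 + 2.3) = 0.28125; seller share = |εd|/(εs + |εd|) = 0.71875.
So producers capture 0.71875 of the subsidy.

Producer share = 0.71875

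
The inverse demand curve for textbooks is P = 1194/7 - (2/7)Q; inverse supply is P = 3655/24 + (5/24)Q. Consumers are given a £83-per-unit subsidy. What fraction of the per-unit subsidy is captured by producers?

Pre-subsidy: 1194/7 - (2/7)Q = 3655/24 + (5/24)Q gives Q* = 37 and P* = 160.
With the rebate, buyers effectively pay Pb = Ps − 83, where Ps is the price sellers receive.
On the curves, Pb = 1194/7 - (2/7)Q and Ps = 3655/24 + (5/24)Q; the wedge Ps − Pb = 83 gives 3655/24 + (5/24)Q − (1194/7 - (2/7)Q) = 83, so Q' = 205.
Then Pb = 1194/7 − (2/7)·205 = 112 and Ps = 3655/24 + (5/24)·205 = 195.
Buyers' price falls by P* − Pb = 160 − 112 = 48; sellers' price rises by Ps − P* = 195 − 160 = 35.
So producers capture 35/83 = 35/83 of each unit of subsidy.

Producer share = 35/83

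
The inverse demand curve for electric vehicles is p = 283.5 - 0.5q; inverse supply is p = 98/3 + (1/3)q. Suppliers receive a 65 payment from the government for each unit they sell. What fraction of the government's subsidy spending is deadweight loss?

DWL / government spending = 39/379

Pre-subsidy: 283.5 - 0.5q = 98/3 + (1/3)q gives q* = 301 and p* = 133.
With the subsidy, sellers receive ps = pb + 65 for each unit, where pb is the price buyers pay.
On the curves, pb = 283.5 - 0.5q and ps = 98/3 + (1/3)q; the wedge ps − pb = 65 gives 98/3 + (1/3)q − (283.5 - 0.5q) = 65, so q' = 379.
Then pb = 283.5 − 0.5·379 = 94 and ps = 98/3 + (1/3)·379 = 159.
ΔCS = ½(301 + 379)(133 − 94) = 13260; ΔPS = ½(301 + 379)(159 − 133) = 8840.
Government spending = 65 × 379 = 24635.
DWL = ½ × 65 × (379 − 301) = 2535; fraction = 2535 / 24635 = 39/379.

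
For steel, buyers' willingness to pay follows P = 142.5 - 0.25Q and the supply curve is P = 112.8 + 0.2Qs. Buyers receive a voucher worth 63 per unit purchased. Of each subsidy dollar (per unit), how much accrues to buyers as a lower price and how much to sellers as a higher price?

Buyers gain 35 per unit; sellers gain 28 per unit

Pre-subsidy: 142.5 - 0.25Q = 112.8 + 0.2Q gives Q* = 66 and P* = 126.
With the rebate, buyers effectively pay Pb = Ps − 63, where Ps is the price sellers receive.
On the curves, Pb = 142.5 - 0.25Q and Ps = 112.8 + 0.2Q; the wedge Ps − Pb = 63 gives 112.8 + 0.2Q − (142.5 - 0.25Q) = 63, so Q' = 206.
Then Pb = 142.5 − 0.25·206 = 91 and Ps = 112.8 + 0.2·206 = 154.
Buyers' price falls by P* − Pb = 126 − 91 = 35; sellers' price rises by Ps − P* = 154 − 126 = 28.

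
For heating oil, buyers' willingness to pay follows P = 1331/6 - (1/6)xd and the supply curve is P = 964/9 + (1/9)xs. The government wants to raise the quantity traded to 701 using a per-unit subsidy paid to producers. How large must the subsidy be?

At x = 701, from the demand curve buyers pay Pb = 1331/6 − (1/6)·701 = 105; from the supply curve sellers need Ps = 964/9 + (1/9)·701 = 185.
The subsidy must fill the gap: s = Ps − Pb = 185 − 105 = 80.

Required subsidy s = 80 per unit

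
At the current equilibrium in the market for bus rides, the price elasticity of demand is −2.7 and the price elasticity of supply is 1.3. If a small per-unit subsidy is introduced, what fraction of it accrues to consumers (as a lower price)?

Consumer share = 0.325

For a small subsidy around the equilibrium, the benefit split depends on the relative slopes, which at a point are proportional to the elasticities.
Buyer share = εs/(εs + |εd|) = 1.3/(1.3 + 2.7) = 0.325; seller share = |εd|/(εs + |εd|) = 0.675.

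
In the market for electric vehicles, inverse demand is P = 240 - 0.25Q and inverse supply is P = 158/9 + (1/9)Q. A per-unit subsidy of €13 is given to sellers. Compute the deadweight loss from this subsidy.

Deadweight loss = €234

Pre-subsidy: 240 - 0.25Q = 158/9 + (1/9)Q gives Q* = 616 and P* = 86.
With the subsidy, sellers receive Ps = Pb + 13 for each unit, where Pb is the price buyers pay.
On the curves, Pb = 240 - 0.25Q and Ps = 158/9 + (1/9)Q; the wedge Ps − Pb = 13 gives 158/9 + (1/9)Q − (240 - 0.25Q) = 13, so Q' = 652.
Then Pb = 240 − 0.25·652 = 77 and Ps = 158/9 + (1/9)·652 = 90.
The subsidy expands output by 652 − 616 = 36 past the efficient level; on those units the gap between marginal cost and willingness to pay runs from 0 up to 13.
DWL = ½ × 13 × 36 = 234.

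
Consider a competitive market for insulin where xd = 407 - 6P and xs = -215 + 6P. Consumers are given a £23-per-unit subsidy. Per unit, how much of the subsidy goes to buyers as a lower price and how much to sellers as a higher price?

Buyers gain £11.5 per unit; sellers gain £11.5 per unit

Pre-subsidy: 407 - 6P = -215 + 6P gives P* = 311/6, x* = 96.
With the rebate, buyers effectively pay Pb = Ps − 23, where Ps is the price sellers receive.
Demand in terms of Ps becomes xd = 407 − 6(Ps − 23) = 545 - 6Ps. Setting this equal to supply: 545 - 6Ps = -215 + 6Ps, so Ps = 190/3.
Buyers pay Pb = 190/3 − 23 = 121/3; x' = -215 + 6·(190/3) = 165.
Buyers' price falls by P* − Pb = 311/6 − 121/3 = 11.5; sellers' price rises by Ps − P* = 190/3 − 311/6 = 11.5.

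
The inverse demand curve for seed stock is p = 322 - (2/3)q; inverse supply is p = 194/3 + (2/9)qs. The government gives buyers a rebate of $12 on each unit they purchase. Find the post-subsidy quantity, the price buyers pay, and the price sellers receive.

q' = 303; buyers pay $120; sellers receive $132

Pre-subsidy: 322 - (2/3)q = 194/3 + (2/9)q gives q* = 289.5 and p* = 129.
With the rebate, buyers effectively pay pb = ps − 12, where ps is the price sellers receive.
On the curves, pb = 322 - (2/3)q and ps = 194/3 + (2/9)q; the wedge ps − pb = 12 gives 194/3 + (2/9)q − (322 - (2/3)q) = 12, so q' = 303.
Then pb = 322 − (2/3)·303 = 120 and ps = 194/3 + (2/9)·303 = 132.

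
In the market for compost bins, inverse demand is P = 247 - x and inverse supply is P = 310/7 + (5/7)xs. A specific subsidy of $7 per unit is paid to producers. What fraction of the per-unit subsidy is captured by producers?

Producer share = 5/12

Pre-subsidy: 247 - x = 310/7 + (5/7)x gives x* = 118.25 and P* = 128.75.
With the subsidy, sellers receive Ps = Pb + 7 for each unit, where Pb is the price buyers pay.
On the curves, Pb = 247 - x and Ps = 310/7 + (5/7)x; the wedge Ps − Pb = 7 gives 310/7 + (5/7)x − (247 - x) = 7, so x' = 367/3.
Then Pb = 247 − 1·(367/3) = 374/3 and Ps = 310/7 + (5/7)·(367/3) = 395/3.
Buyers' price falls by P* − Pb = 128.75 − 374/3 = 49/12; sellers' price rises by Ps − P* = 395/3 − 128.75 = 35/12.
So producers capture (35/12)/7 = 5/12 of each unit of subsidy.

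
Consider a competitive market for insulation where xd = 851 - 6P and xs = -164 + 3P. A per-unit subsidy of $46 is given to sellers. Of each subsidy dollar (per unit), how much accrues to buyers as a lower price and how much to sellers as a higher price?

Pre-subsidy: 851 - 6P = -164 + 3P gives P* = 1015/9, x* = 523/3.
With the subsidy, sellers receive Ps = Pb + 46 for each unit, where Pb is the price buyers pay.
Supply in terms of Pb becomes xs = -164 + 3(Pb + 46) = -26 + 3Pb. Setting this equal to demand: 851 - 6Pb = -26 + 3Pb, so Pb = 877/9.
Sellers receive Ps = 877/9 + 46 = 1291/9; x' = 851 − 6·(877/9) = 799/3.
Buyers' price falls by P* − Pb = 1015/9 − 877/9 = 46/3; sellers' price rises by Ps − P* = 1291/9 − 1015/9 = 92/3.

Buyers gain 46/3 per unit; sellers gain 92/3 per unit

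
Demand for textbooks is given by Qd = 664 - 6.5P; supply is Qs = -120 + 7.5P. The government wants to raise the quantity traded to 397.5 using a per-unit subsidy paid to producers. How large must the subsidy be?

At Q = 397.5, invert demand for the buyer price: Pb = (664 − 397.5)/6.5 = 41; invert supply for the seller price: Ps = (397.5 − (-120))/7.5 = 69.
The subsidy must fill the gap: s = Ps − Pb = 69 − 41 = 28.

Required subsidy s = 28 per unit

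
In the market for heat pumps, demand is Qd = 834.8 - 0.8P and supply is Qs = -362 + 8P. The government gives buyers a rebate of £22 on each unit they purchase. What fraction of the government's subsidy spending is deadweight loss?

Pre-subsidy: 834.8 - 0.8P = -362 + 8P gives P* = 136, Q* = 726.
With the rebate, buyers effectively pay Pb = Ps − 22, where Ps is the price sellers receive.
Demand in terms of Ps becomes Qd = 834.8 − 0.8(Ps − 22) = 852.4 - 0.8Ps. Setting this equal to supply: 852.4 - 0.8Ps = -362 + 8Ps, so Ps = 138.
Buyers pay Pb = 138 − 22 = 116; Q' = -362 + 8·138 = 742.
ΔCS = ½(726 + 742)(136 − 116) = 14680; ΔPS = ½(726 + 742)(138 − 136) = 1468.
Government spending = 22 × 742 = 16324.
DWL = ½ × 22 × (742 − 726) = 176; fraction = 176 / 16324 = 4/371.

DWL / government spending = 4/371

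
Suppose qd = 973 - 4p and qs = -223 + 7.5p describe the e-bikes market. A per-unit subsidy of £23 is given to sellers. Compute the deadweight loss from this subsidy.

Pre-subsidy: 973 - 4p = -223 + 7.5p gives p* = 104, q* = 557.
With the subsidy, sellers receive ps = pb + 23 for each unit, where pb is the price buyers pay.
Supply in terms of pb becomes qs = -223 + 7.5(pb + 23) = -50.5 + 7.5pb. Setting this equal to demand: 973 - 4pb = -50.5 + 7.5pb, so pb = 89.
Sellers receive ps = 89 + 23 = 112; q' = 973 − 4·89 = 617.
The subsidy expands output by 617 − 557 = 60 past the efficient level; on those units the gap between marginal cost and willingness to pay runs from 0 up to 23.
DWL = ½ × 23 × 60 = 690.

Deadweight loss = £690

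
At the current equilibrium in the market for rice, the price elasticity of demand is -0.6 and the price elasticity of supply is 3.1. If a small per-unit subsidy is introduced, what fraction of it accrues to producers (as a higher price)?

For a small subsidy around the equilibrium, the benefit split depends on the relative slopes, which at a point are proportional to the elasticities.
Buyer share = εs/(εs + |εd|) = 3.1/(3.1 + 0.6) = 31/37; seller share = |εd|/(εs + |εd|) = 6/37.
So producers capture 6/37 of the subsidy.

Producer share = 6/37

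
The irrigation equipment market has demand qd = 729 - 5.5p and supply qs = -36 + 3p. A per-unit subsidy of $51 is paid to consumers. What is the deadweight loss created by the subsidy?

Pre-subsidy: 729 - 5.5p = -36 + 3p gives p* = 90, q* = 234.
With the rebate, buyers effectively pay pb = ps − 51, where ps is the price sellers receive.
Demand in terms of ps becomes qd = 729 − 5.5(ps − 51) = 1009.5 - 5.5ps. Setting this equal to supply: 1009.5 - 5.5ps = -36 + 3ps, so ps = 123.
Buyers pay pb = 123 − 51 = 72; q' = -36 + 3·123 = 333.
The subsidy expands output by 333 − 234 = 99 past the efficient level; on those units the gap between marginal cost and willingness to pay runs from 0 up to 51.
DWL = ½ × 51 × 99 = 2524.5.

Deadweight loss = $2524.5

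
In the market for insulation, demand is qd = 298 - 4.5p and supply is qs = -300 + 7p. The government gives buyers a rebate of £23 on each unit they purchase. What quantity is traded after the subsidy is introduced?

q' = 127

Pre-subsidy: 298 - 4.5p = -300 + 7p gives p* = 52, q* = 64.
With the rebate, buyers effectively pay pb = ps − 23, where ps is the price sellers receive.
Demand in terms of ps becomes qd = 298 − 4.5(ps − 23) = 401.5 - 4.5ps. Setting this equal to supply: 401.5 - 4.5ps = -300 + 7ps, so ps = 61.
Buyers pay pb = 61 − 23 = 38; q' = -300 + 7·61 = 127.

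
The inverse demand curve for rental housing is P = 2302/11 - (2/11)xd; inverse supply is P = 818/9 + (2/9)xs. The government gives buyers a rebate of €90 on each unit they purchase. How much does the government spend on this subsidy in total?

Government cost = €46417.5

Pre-subsidy: 2302/11 - (2/11)x = 818/9 + (2/9)x gives x* = 293 and P* = 156.
With the rebate, buyers effectively pay Pb = Ps − 90, where Ps is the price sellers receive.
On the curves, Pb = 2302/11 - (2/11)x and Ps = 818/9 + (2/9)x; the wedge Ps − Pb = 90 gives 818/9 + (2/9)x − (2302/11 - (2/11)x) = 90, so x' = 515.75.
Then Pb = 2302/11 − (2/11)·515.75 = 115.5 and Ps = 818/9 + (2/9)·515.75 = 205.5.
Government outlay = subsidy × quantity = 90 × 515.75 = 46417.5.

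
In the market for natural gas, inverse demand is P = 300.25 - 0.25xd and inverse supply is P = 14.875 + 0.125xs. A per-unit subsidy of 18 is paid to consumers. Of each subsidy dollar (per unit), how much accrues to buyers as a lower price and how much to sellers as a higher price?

Pre-subsidy: 300.25 - 0.25x = 14.875 + 0.125x gives x* = 761 and P* = 110.
With the rebate, buyers effectively pay Pb = Ps − 18, where Ps is the price sellers receive.
On the curves, Pb = 300.25 - 0.25x and Ps = 14.875 + 0.125x; the wedge Ps − Pb = 18 gives 14.875 + 0.125x − (300.25 - 0.25x) = 18, so x' = 809.
Then Pb = 300.25 − 0.25·809 = 98 and Ps = 14.875 + 0.125·809 = 116.
Buyers' price falls by P* − Pb = 110 − 98 = 12; sellers' price rises by Ps − P* = 116 − 110 = 6.

Buyers gain 12 per unit; sellers gain 6 per unit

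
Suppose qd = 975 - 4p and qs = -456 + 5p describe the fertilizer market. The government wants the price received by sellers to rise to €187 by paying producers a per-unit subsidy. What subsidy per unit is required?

Required subsidy s = €63 per unit

At a seller price of 187, quantity supplied is -456 + 5·187 = 479.
Buyers absorb 479 only when they pay pb with 975 − 4·pb = 479, i.e. pb = 124.
s = ps − pb = 187 − 124 = 63.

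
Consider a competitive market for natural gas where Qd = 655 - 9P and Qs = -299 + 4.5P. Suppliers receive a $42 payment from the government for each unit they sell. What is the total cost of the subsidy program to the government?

Pre-subsidy: 655 - 9P = -299 + 4.5P gives P* = 212/3, Q* = 19.
With the subsidy, sellers receive Ps = Pb + 42 for each unit, where Pb is the price buyers pay.
Supply in terms of Pb becomes Qs = -299 + 4.5(Pb + 42) = -110 + 4.5Pb. Setting this equal to demand: 655 - 9Pb = -110 + 4.5Pb, so Pb = 170/3.
Sellers receive Ps = 170/3 + 42 = 296/3; Q' = 655 − 9·(170/3) = 145.
Government outlay = subsidy × quantity = 42 × 145 = 6090.

Government cost = $6090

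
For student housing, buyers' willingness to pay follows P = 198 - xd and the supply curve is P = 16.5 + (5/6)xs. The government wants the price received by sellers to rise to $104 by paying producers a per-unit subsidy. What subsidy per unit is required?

Required subsidy s = $11 per unit

At a seller price of 104, quantity supplied is -19.8 + 1.2·104 = 105.
Buyers absorb 105 only when they pay Pb = 198 − 1·105 = 93.
s = Ps − Pb = 104 − 93 = 11.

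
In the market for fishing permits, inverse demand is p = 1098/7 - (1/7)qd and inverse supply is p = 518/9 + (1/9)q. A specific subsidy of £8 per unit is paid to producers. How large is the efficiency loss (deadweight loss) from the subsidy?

Deadweight loss = £126

Pre-subsidy: 1098/7 - (1/7)q = 518/9 + (1/9)q gives q* = 391 and p* = 101.
With the subsidy, sellers receive ps = pb + 8 for each unit, where pb is the price buyers pay.
On the curves, pb = 1098/7 - (1/7)q and ps = 518/9 + (1/9)q; the wedge ps − pb = 8 gives 518/9 + (1/9)q − (1098/7 - (1/7)q) = 8, so q' = 422.5.
Then pb = 1098/7 − (1/7)·422.5 = 96.5 and ps = 518/9 + (1/9)·422.5 = 104.5.
The subsidy expands output by 422.5 − 391 = 31.5 past the efficient level; on those units the gap between marginal cost and willingness to pay runs from 0 up to 8.
DWL = ½ × 8 × 31.5 = 126.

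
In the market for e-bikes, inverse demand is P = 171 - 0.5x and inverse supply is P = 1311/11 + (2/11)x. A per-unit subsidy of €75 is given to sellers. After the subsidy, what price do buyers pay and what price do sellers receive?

Buyers pay €78; sellers receive €153

Pre-subsidy: 171 - 0.5x = 1311/11 + (2/11)x gives x* = 76 and P* = 133.
With the subsidy, sellers receive Ps = Pb + 75 for each unit, where Pb is the price buyers pay.
On the curves, Pb = 171 - 0.5x and Ps = 1311/11 + (2/11)x; the wedge Ps − Pb = 75 gives 1311/11 + (2/11)x − (171 - 0.5x) = 75, so x' = 186.
Then Pb = 171 − 0.5·186 = 78 and Ps = 1311/11 + (2/11)·186 = 153.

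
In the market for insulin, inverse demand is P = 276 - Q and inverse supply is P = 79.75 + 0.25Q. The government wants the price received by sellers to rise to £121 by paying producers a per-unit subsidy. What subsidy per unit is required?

At a seller price of 121, quantity supplied is -319 + 4·121 = 165.
Buyers absorb 165 only when they pay Pb = 276 − 1·165 = 111.
s = Ps − Pb = 121 − 111 = 10.

Required subsidy s = £10 per unit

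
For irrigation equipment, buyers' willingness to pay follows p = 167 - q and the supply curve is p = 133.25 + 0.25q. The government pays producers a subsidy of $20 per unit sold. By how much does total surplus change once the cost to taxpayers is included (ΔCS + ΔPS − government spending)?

Pre-subsidy: 167 - q = 133.25 + 0.25q gives q* = 27 and p* = 140.
With the subsidy, sellers receive ps = pb + 20 for each unit, where pb is the price buyers pay.
On the curves, pb = 167 - q and ps = 133.25 + 0.25q; the wedge ps − pb = 20 gives 133.25 + 0.25q − (167 - q) = 20, so q' = 43.
Then pb = 167 − 1·43 = 124 and ps = 133.25 + 0.25·43 = 144.
ΔCS = ½(27 + 43)(140 − 124) = 560; ΔPS = ½(27 + 43)(144 − 140) = 140.
Government spending = 20 × 43 = 860.
Net change = 560 + 140 − 860 = -160. The loss equals the DWL triangle ½·20·16.

Net change in total surplus = -$160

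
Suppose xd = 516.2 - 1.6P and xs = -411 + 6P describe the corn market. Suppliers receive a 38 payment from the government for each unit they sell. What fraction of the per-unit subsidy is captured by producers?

Pre-subsidy: 516.2 - 1.6P = -411 + 6P gives P* = 122, x* = 321.
With the subsidy, sellers receive Ps = Pb + 38 for each unit, where Pb is the price buyers pay.
Supply in terms of Pb becomes xs = -411 + 6(Pb + 38) = -183 + 6Pb. Setting this equal to demand: 516.2 - 1.6Pb = -183 + 6Pb, so Pb = 92.
Sellers receive Ps = 92 + 38 = 130; x' = 516.2 − 1.6·92 = 369.
Buyers' price falls by P* − Pb = 122 − 92 = 30; sellers' price rises by Ps − P* = 130 − 122 = 8.
So producers capture 8/38 = 4/19 of each unit of subsidy.

Producer share = 4/19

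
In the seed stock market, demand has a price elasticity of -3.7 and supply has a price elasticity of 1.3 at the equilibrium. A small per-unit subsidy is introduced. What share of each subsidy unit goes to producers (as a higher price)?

Producer share = 0.74

For a small subsidy around the equilibrium, the benefit split depends on the relative slopes, which at a point are proportional to the elasticities.
Buyer share = εs/(εs + |εd|) = 1.3/(1.3 + 3.7) = 0.26; seller share = |εd|/(εs + |εd|) = 0.74.
So producers capture 0.74 of the subsidy.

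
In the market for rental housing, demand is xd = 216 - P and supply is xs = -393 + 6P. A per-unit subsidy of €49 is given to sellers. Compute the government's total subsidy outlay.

Pre-subsidy: 216 - P = -393 + 6P gives P* = 87, x* = 129.
With the subsidy, sellers receive Ps = Pb + 49 for each unit, where Pb is the price buyers pay.
Supply in terms of Pb becomes xs = -393 + 6(Pb + 49) = -99 + 6Pb. Setting this equal to demand: 216 - Pb = -99 + 6Pb, so Pb = 45.
Sellers receive Ps = 45 + 49 = 94; x' = 216 − 1·45 = 171.
Government outlay = subsidy × quantity = 49 × 171 = 8379.

Government cost = €8379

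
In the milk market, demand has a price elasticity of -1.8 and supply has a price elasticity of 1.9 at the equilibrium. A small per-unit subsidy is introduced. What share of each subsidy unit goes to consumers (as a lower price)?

Consumer share = 19/37

For a small subsidy around the equilibrium, the benefit split depends on the relative slopes, which at a point are proportional to the elasticities.
Buyer share = εs/(εs + |εd|) = 1.9/(1.9 + 1.8) = 19/37; seller share = |εd|/(εs + |εd|) = 18/37.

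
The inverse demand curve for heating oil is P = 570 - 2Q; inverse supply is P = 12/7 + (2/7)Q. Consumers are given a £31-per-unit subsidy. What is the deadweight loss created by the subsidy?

Deadweight loss = £210.21875

Pre-subsidy: 570 - 2Q = 12/7 + (2/7)Q gives Q* = 248.625 and P* = 72.75.
With the rebate, buyers effectively pay Pb = Ps − 31, where Ps is the price sellers receive.
On the curves, Pb = 570 - 2Q and Ps = 12/7 + (2/7)Q; the wedge Ps − Pb = 31 gives 12/7 + (2/7)Q − (570 - 2Q) = 31, so Q' = 262.1875.
Then Pb = 570 − 2·262.1875 = 45.625 and Ps = 12/7 + (2/7)·262.1875 = 76.625.
The subsidy expands output by 262.1875 − 248.625 = 13.5625 past the efficient level; on those units the gap between marginal cost and willingness to pay runs from 0 up to 31.
DWL = ½ × 31 × 13.5625 = 210.21875.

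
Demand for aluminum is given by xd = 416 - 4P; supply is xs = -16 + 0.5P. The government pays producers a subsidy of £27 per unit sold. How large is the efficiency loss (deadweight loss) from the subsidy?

Pre-subsidy: 416 - 4P = -16 + 0.5P gives P* = 96, x* = 32.
With the subsidy, sellers receive Ps = Pb + 27 for each unit, where Pb is the price buyers pay.
Supply in terms of Pb becomes xs = -16 + 0.5(Pb + 27) = -2.5 + 0.5Pb. Setting this equal to demand: 416 - 4Pb = -2.5 + 0.5Pb, so Pb = 93.
Sellers receive Ps = 93 + 27 = 120; x' = 416 − 4·93 = 44.
The subsidy expands output by 44 − 32 = 12 past the efficient level; on those units the gap between marginal cost and willingness to pay runs from 0 up to 27.
DWL = ½ × 27 × 12 = 162.

Deadweight loss = £162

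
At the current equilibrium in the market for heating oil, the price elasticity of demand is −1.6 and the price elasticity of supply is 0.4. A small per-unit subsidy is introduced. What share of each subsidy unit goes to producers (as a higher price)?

Producer share = 0.8

For a small subsidy around the equilibrium, the benefit split depends on the relative slopes, which at a point are proportional to the elasticities.
Buyer share = εs/(εs + |εd|) = 0.4/(0.4 + 1.6) = 0.2; seller share = |εd|/(εs + |εd|) = 0.8.
So producers capture 0.8 of the subsidy.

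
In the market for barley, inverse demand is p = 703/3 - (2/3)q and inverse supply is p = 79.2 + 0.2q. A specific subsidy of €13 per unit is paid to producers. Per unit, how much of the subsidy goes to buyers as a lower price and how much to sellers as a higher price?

Pre-subsidy: 703/3 - (2/3)q = 79.2 + 0.2q gives q* = 179 and p* = 115.
With the subsidy, sellers receive ps = pb + 13 for each unit, where pb is the price buyers pay.
On the curves, pb = 703/3 - (2/3)q and ps = 79.2 + 0.2q; the wedge ps − pb = 13 gives 79.2 + 0.2q − (703/3 - (2/3)q) = 13, so q' = 194.
Then pb = 703/3 − (2/3)·194 = 105 and ps = 79.2 + 0.2·194 = 118.
Buyers' price falls by p* − pb = 115 − 105 = 10; sellers' price rises by ps − p* = 118 − 115 = 3.

Buyers gain €10 per unit; sellers gain €3 per unit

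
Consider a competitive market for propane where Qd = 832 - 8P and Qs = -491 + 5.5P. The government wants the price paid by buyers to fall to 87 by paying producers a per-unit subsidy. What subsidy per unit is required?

Required subsidy s = 27 per unit

At a buyer price of 87, quantity demanded is 832 − 8·87 = 136.
Sellers supply 136 only when they receive Ps with -491 + 5.5·Ps = 136, i.e. Ps = 114.
s = Ps − Pb = 114 − 87 = 27.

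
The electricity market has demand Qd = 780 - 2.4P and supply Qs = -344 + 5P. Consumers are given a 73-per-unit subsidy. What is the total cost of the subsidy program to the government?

Government cost = 1441896/37

Pre-subsidy: 780 - 2.4P = -344 + 5P gives P* = 5620/37, Q* = 15372/37.
With the rebate, buyers effectively pay Pb = Ps − 73, where Ps is the price sellers receive.
Demand in terms of Ps becomes Qd = 780 − 2.4(Ps − 73) = 955.2 - 2.4Ps. Setting this equal to supply: 955.2 - 2.4Ps = -344 + 5Ps, so Ps = 6496/37.
Buyers pay Pb = 6496/37 − 73 = 3795/37; Q' = -344 + 5·(6496/37) = 19752/37.
Government outlay = subsidy × quantity = 73 × 19752/37 = 1441896/37.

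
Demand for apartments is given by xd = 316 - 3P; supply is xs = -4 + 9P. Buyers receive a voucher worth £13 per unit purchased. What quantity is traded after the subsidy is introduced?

Pre-subsidy: 316 - 3P = -4 + 9P gives P* = 80/3, x* = 236.
With the rebate, buyers effectively pay Pb = Ps − 13, where Ps is the price sellers receive.
Demand in terms of Ps becomes xd = 316 − 3(Ps − 13) = 355 - 3Ps. Setting this equal to supply: 355 - 3Ps = -4 + 9Ps, so Ps = 359/12.
Buyers pay Pb = 359/12 − 13 = 203/12; x' = -4 + 9·(359/12) = 265.25.

x' = 265.25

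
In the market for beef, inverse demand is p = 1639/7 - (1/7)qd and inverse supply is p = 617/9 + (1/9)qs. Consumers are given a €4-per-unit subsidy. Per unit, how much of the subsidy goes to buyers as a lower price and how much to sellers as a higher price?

Buyers gain €2.25 per unit; sellers gain €1.75 per unit

Pre-subsidy: 1639/7 - (1/7)q = 617/9 + (1/9)q gives q* = 652 and p* = 141.
With the rebate, buyers effectively pay pb = ps − 4, where ps is the price sellers receive.
On the curves, pb = 1639/7 - (1/7)q and ps = 617/9 + (1/9)q; the wedge ps − pb = 4 gives 617/9 + (1/9)q − (1639/7 - (1/7)q) = 4, so q' = 667.75.
Then pb = 1639/7 − (1/7)·667.75 = 138.75 and ps = 617/9 + (1/9)·667.75 = 142.75.
Buyers' price falls by p* − pb = 141 − 138.75 = 2.25; sellers' price rises by ps − p* = 142.75 − 141 = 1.75.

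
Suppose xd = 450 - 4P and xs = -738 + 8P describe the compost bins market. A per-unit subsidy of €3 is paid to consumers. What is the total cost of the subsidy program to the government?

Pre-subsidy: 450 - 4P = -738 + 8P gives P* = 99, x* = 54.
With the rebate, buyers effectively pay Pb = Ps − 3, where Ps is the price sellers receive.
Demand in terms of Ps becomes xd = 450 − 4(Ps − 3) = 462 - 4Ps. Setting this equal to supply: 462 - 4Ps = -738 + 8Ps, so Ps = 100.
Buyers pay Pb = 100 − 3 = 97; x' = -738 + 8·100 = 62.
Government outlay = subsidy × quantity = 3 × 62 = 186.

Government cost = €186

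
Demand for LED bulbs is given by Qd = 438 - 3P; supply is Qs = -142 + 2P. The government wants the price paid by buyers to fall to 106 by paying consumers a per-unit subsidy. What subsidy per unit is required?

At a buyer price of 106, quantity demanded is 438 − 3·106 = 120.
Sellers supply 120 only when they receive Ps with -142 + 2·Ps = 120, i.e. Ps = 131.
s = Ps − Pb = 131 − 106 = 25.

Required subsidy s = 25 per unit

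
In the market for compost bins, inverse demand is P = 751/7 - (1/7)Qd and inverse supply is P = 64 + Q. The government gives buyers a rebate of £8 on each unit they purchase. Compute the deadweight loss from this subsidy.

Pre-subsidy: 751/7 - (1/7)Q = 64 + Q gives Q* = 37.875 and P* = 101.875.
With the rebate, buyers effectively pay Pb = Ps − 8, where Ps is the price sellers receive.
On the curves, Pb = 751/7 - (1/7)Q and Ps = 64 + Q; the wedge Ps − Pb = 8 gives 64 + Q − (751/7 - (1/7)Q) = 8, so Q' = 44.875.
Then Pb = 751/7 − (1/7)·44.875 = 100.875 and Ps = 64 + 1·44.875 = 108.875.
The subsidy expands output by 44.875 − 37.875 = 7 past the efficient level; on those units the gap between marginal cost and willingness to pay runs from 0 up to 8.
DWL = ½ × 8 × 7 = 28.

Deadweight loss = £28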